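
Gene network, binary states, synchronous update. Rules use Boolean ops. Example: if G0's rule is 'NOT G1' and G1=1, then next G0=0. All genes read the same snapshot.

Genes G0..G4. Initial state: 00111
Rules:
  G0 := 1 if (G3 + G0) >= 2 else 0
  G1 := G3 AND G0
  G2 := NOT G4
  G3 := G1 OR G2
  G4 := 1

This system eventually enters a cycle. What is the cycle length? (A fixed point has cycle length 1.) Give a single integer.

Step 0: 00111
Step 1: G0=(1+0>=2)=0 G1=G3&G0=1&0=0 G2=NOT G4=NOT 1=0 G3=G1|G2=0|1=1 G4=1(const) -> 00011
Step 2: G0=(1+0>=2)=0 G1=G3&G0=1&0=0 G2=NOT G4=NOT 1=0 G3=G1|G2=0|0=0 G4=1(const) -> 00001
Step 3: G0=(0+0>=2)=0 G1=G3&G0=0&0=0 G2=NOT G4=NOT 1=0 G3=G1|G2=0|0=0 G4=1(const) -> 00001
State from step 3 equals state from step 2 -> cycle length 1

Answer: 1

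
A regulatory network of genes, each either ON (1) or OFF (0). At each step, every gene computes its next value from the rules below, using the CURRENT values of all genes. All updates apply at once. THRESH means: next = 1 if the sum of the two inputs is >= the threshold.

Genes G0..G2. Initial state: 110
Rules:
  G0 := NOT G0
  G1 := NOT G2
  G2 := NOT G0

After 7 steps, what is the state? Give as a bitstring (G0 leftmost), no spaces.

Step 1: G0=NOT G0=NOT 1=0 G1=NOT G2=NOT 0=1 G2=NOT G0=NOT 1=0 -> 010
Step 2: G0=NOT G0=NOT 0=1 G1=NOT G2=NOT 0=1 G2=NOT G0=NOT 0=1 -> 111
Step 3: G0=NOT G0=NOT 1=0 G1=NOT G2=NOT 1=0 G2=NOT G0=NOT 1=0 -> 000
Step 4: G0=NOT G0=NOT 0=1 G1=NOT G2=NOT 0=1 G2=NOT G0=NOT 0=1 -> 111
Step 5: G0=NOT G0=NOT 1=0 G1=NOT G2=NOT 1=0 G2=NOT G0=NOT 1=0 -> 000
Step 6: G0=NOT G0=NOT 0=1 G1=NOT G2=NOT 0=1 G2=NOT G0=NOT 0=1 -> 111
Step 7: G0=NOT G0=NOT 1=0 G1=NOT G2=NOT 1=0 G2=NOT G0=NOT 1=0 -> 000

000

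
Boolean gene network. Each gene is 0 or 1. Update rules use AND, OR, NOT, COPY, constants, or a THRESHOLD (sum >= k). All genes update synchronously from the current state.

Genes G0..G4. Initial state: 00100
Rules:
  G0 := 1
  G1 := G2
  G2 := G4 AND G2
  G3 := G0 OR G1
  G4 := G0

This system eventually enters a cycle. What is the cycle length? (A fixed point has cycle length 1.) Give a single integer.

Step 0: 00100
Step 1: G0=1(const) G1=G2=1 G2=G4&G2=0&1=0 G3=G0|G1=0|0=0 G4=G0=0 -> 11000
Step 2: G0=1(const) G1=G2=0 G2=G4&G2=0&0=0 G3=G0|G1=1|1=1 G4=G0=1 -> 10011
Step 3: G0=1(const) G1=G2=0 G2=G4&G2=1&0=0 G3=G0|G1=1|0=1 G4=G0=1 -> 10011
State from step 3 equals state from step 2 -> cycle length 1

Answer: 1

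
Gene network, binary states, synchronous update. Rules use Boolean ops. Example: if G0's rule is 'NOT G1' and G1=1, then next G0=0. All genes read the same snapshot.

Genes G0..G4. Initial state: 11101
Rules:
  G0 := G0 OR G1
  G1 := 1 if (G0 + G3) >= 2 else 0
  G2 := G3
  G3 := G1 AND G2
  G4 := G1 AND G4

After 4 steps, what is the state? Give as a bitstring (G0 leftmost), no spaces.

Step 1: G0=G0|G1=1|1=1 G1=(1+0>=2)=0 G2=G3=0 G3=G1&G2=1&1=1 G4=G1&G4=1&1=1 -> 10011
Step 2: G0=G0|G1=1|0=1 G1=(1+1>=2)=1 G2=G3=1 G3=G1&G2=0&0=0 G4=G1&G4=0&1=0 -> 11100
Step 3: G0=G0|G1=1|1=1 G1=(1+0>=2)=0 G2=G3=0 G3=G1&G2=1&1=1 G4=G1&G4=1&0=0 -> 10010
Step 4: G0=G0|G1=1|0=1 G1=(1+1>=2)=1 G2=G3=1 G3=G1&G2=0&0=0 G4=G1&G4=0&0=0 -> 11100

11100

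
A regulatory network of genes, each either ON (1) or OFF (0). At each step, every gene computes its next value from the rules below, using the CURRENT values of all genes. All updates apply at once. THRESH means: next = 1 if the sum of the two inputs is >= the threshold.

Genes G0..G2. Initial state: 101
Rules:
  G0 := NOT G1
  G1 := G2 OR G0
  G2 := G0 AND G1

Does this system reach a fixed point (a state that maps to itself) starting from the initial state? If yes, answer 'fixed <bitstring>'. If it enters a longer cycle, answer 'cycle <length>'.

Answer: cycle 5

Derivation:
Step 0: 101
Step 1: G0=NOT G1=NOT 0=1 G1=G2|G0=1|1=1 G2=G0&G1=1&0=0 -> 110
Step 2: G0=NOT G1=NOT 1=0 G1=G2|G0=0|1=1 G2=G0&G1=1&1=1 -> 011
Step 3: G0=NOT G1=NOT 1=0 G1=G2|G0=1|0=1 G2=G0&G1=0&1=0 -> 010
Step 4: G0=NOT G1=NOT 1=0 G1=G2|G0=0|0=0 G2=G0&G1=0&1=0 -> 000
Step 5: G0=NOT G1=NOT 0=1 G1=G2|G0=0|0=0 G2=G0&G1=0&0=0 -> 100
Step 6: G0=NOT G1=NOT 0=1 G1=G2|G0=0|1=1 G2=G0&G1=1&0=0 -> 110
Cycle of length 5 starting at step 1 -> no fixed point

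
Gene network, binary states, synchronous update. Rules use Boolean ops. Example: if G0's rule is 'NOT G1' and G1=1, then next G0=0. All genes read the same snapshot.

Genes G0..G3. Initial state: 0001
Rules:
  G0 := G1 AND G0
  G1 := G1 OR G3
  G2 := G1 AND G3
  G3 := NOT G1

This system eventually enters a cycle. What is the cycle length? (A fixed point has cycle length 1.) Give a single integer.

Step 0: 0001
Step 1: G0=G1&G0=0&0=0 G1=G1|G3=0|1=1 G2=G1&G3=0&1=0 G3=NOT G1=NOT 0=1 -> 0101
Step 2: G0=G1&G0=1&0=0 G1=G1|G3=1|1=1 G2=G1&G3=1&1=1 G3=NOT G1=NOT 1=0 -> 0110
Step 3: G0=G1&G0=1&0=0 G1=G1|G3=1|0=1 G2=G1&G3=1&0=0 G3=NOT G1=NOT 1=0 -> 0100
Step 4: G0=G1&G0=1&0=0 G1=G1|G3=1|0=1 G2=G1&G3=1&0=0 G3=NOT G1=NOT 1=0 -> 0100
State from step 4 equals state from step 3 -> cycle length 1

Answer: 1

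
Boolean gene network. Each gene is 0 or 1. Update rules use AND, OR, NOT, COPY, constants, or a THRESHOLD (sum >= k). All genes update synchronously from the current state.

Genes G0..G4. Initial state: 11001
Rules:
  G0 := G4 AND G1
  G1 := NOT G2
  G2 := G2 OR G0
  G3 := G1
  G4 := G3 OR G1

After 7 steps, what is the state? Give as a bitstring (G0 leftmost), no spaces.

Step 1: G0=G4&G1=1&1=1 G1=NOT G2=NOT 0=1 G2=G2|G0=0|1=1 G3=G1=1 G4=G3|G1=0|1=1 -> 11111
Step 2: G0=G4&G1=1&1=1 G1=NOT G2=NOT 1=0 G2=G2|G0=1|1=1 G3=G1=1 G4=G3|G1=1|1=1 -> 10111
Step 3: G0=G4&G1=1&0=0 G1=NOT G2=NOT 1=0 G2=G2|G0=1|1=1 G3=G1=0 G4=G3|G1=1|0=1 -> 00101
Step 4: G0=G4&G1=1&0=0 G1=NOT G2=NOT 1=0 G2=G2|G0=1|0=1 G3=G1=0 G4=G3|G1=0|0=0 -> 00100
Step 5: G0=G4&G1=0&0=0 G1=NOT G2=NOT 1=0 G2=G2|G0=1|0=1 G3=G1=0 G4=G3|G1=0|0=0 -> 00100
Step 6: G0=G4&G1=0&0=0 G1=NOT G2=NOT 1=0 G2=G2|G0=1|0=1 G3=G1=0 G4=G3|G1=0|0=0 -> 00100
Step 7: G0=G4&G1=0&0=0 G1=NOT G2=NOT 1=0 G2=G2|G0=1|0=1 G3=G1=0 G4=G3|G1=0|0=0 -> 00100

00100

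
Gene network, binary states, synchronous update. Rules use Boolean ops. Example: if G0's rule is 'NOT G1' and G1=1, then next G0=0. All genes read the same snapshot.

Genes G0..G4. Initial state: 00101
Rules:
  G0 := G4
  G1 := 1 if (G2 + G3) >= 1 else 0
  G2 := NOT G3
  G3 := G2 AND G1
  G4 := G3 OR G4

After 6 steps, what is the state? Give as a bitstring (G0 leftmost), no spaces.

Step 1: G0=G4=1 G1=(1+0>=1)=1 G2=NOT G3=NOT 0=1 G3=G2&G1=1&0=0 G4=G3|G4=0|1=1 -> 11101
Step 2: G0=G4=1 G1=(1+0>=1)=1 G2=NOT G3=NOT 0=1 G3=G2&G1=1&1=1 G4=G3|G4=0|1=1 -> 11111
Step 3: G0=G4=1 G1=(1+1>=1)=1 G2=NOT G3=NOT 1=0 G3=G2&G1=1&1=1 G4=G3|G4=1|1=1 -> 11011
Step 4: G0=G4=1 G1=(0+1>=1)=1 G2=NOT G3=NOT 1=0 G3=G2&G1=0&1=0 G4=G3|G4=1|1=1 -> 11001
Step 5: G0=G4=1 G1=(0+0>=1)=0 G2=NOT G3=NOT 0=1 G3=G2&G1=0&1=0 G4=G3|G4=0|1=1 -> 10101
Step 6: G0=G4=1 G1=(1+0>=1)=1 G2=NOT G3=NOT 0=1 G3=G2&G1=1&0=0 G4=G3|G4=0|1=1 -> 11101

11101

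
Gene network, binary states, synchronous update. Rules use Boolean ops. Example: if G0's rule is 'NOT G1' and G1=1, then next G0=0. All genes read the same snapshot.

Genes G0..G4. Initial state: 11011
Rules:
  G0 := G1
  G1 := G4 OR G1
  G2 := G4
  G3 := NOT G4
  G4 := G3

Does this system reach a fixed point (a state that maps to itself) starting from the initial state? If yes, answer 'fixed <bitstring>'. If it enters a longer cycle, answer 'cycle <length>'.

Step 0: 11011
Step 1: G0=G1=1 G1=G4|G1=1|1=1 G2=G4=1 G3=NOT G4=NOT 1=0 G4=G3=1 -> 11101
Step 2: G0=G1=1 G1=G4|G1=1|1=1 G2=G4=1 G3=NOT G4=NOT 1=0 G4=G3=0 -> 11100
Step 3: G0=G1=1 G1=G4|G1=0|1=1 G2=G4=0 G3=NOT G4=NOT 0=1 G4=G3=0 -> 11010
Step 4: G0=G1=1 G1=G4|G1=0|1=1 G2=G4=0 G3=NOT G4=NOT 0=1 G4=G3=1 -> 11011
Cycle of length 4 starting at step 0 -> no fixed point

Answer: cycle 4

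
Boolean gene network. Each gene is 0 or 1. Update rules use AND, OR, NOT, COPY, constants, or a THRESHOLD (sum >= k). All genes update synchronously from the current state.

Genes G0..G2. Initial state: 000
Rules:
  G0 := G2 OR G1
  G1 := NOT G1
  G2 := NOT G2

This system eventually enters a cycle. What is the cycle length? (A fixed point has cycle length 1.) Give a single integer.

Step 0: 000
Step 1: G0=G2|G1=0|0=0 G1=NOT G1=NOT 0=1 G2=NOT G2=NOT 0=1 -> 011
Step 2: G0=G2|G1=1|1=1 G1=NOT G1=NOT 1=0 G2=NOT G2=NOT 1=0 -> 100
Step 3: G0=G2|G1=0|0=0 G1=NOT G1=NOT 0=1 G2=NOT G2=NOT 0=1 -> 011
State from step 3 equals state from step 1 -> cycle length 2

Answer: 2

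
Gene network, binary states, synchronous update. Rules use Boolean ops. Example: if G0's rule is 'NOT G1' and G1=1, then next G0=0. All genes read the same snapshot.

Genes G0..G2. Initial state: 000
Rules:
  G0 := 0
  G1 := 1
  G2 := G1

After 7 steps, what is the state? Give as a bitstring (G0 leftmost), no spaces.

Step 1: G0=0(const) G1=1(const) G2=G1=0 -> 010
Step 2: G0=0(const) G1=1(const) G2=G1=1 -> 011
Step 3: G0=0(const) G1=1(const) G2=G1=1 -> 011
Step 4: G0=0(const) G1=1(const) G2=G1=1 -> 011
Step 5: G0=0(const) G1=1(const) G2=G1=1 -> 011
Step 6: G0=0(const) G1=1(const) G2=G1=1 -> 011
Step 7: G0=0(const) G1=1(const) G2=G1=1 -> 011

011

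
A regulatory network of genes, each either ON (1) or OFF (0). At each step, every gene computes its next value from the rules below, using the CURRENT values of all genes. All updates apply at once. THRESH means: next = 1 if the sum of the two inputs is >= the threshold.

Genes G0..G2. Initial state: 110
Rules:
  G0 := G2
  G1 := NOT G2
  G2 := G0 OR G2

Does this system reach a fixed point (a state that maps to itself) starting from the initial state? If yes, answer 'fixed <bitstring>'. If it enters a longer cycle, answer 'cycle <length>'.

Step 0: 110
Step 1: G0=G2=0 G1=NOT G2=NOT 0=1 G2=G0|G2=1|0=1 -> 011
Step 2: G0=G2=1 G1=NOT G2=NOT 1=0 G2=G0|G2=0|1=1 -> 101
Step 3: G0=G2=1 G1=NOT G2=NOT 1=0 G2=G0|G2=1|1=1 -> 101
Fixed point reached at step 2: 101

Answer: fixed 101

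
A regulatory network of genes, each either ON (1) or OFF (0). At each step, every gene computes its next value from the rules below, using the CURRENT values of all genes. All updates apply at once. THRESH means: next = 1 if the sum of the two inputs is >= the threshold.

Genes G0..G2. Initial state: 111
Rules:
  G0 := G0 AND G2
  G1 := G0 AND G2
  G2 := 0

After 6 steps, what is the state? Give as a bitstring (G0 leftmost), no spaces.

Step 1: G0=G0&G2=1&1=1 G1=G0&G2=1&1=1 G2=0(const) -> 110
Step 2: G0=G0&G2=1&0=0 G1=G0&G2=1&0=0 G2=0(const) -> 000
Step 3: G0=G0&G2=0&0=0 G1=G0&G2=0&0=0 G2=0(const) -> 000
Step 4: G0=G0&G2=0&0=0 G1=G0&G2=0&0=0 G2=0(const) -> 000
Step 5: G0=G0&G2=0&0=0 G1=G0&G2=0&0=0 G2=0(const) -> 000
Step 6: G0=G0&G2=0&0=0 G1=G0&G2=0&0=0 G2=0(const) -> 000

000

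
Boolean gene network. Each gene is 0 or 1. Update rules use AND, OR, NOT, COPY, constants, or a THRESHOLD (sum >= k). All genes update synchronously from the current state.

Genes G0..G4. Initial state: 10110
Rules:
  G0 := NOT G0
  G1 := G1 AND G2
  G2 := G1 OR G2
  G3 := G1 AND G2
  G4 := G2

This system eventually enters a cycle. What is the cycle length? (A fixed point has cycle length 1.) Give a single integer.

Step 0: 10110
Step 1: G0=NOT G0=NOT 1=0 G1=G1&G2=0&1=0 G2=G1|G2=0|1=1 G3=G1&G2=0&1=0 G4=G2=1 -> 00101
Step 2: G0=NOT G0=NOT 0=1 G1=G1&G2=0&1=0 G2=G1|G2=0|1=1 G3=G1&G2=0&1=0 G4=G2=1 -> 10101
Step 3: G0=NOT G0=NOT 1=0 G1=G1&G2=0&1=0 G2=G1|G2=0|1=1 G3=G1&G2=0&1=0 G4=G2=1 -> 00101
State from step 3 equals state from step 1 -> cycle length 2

Answer: 2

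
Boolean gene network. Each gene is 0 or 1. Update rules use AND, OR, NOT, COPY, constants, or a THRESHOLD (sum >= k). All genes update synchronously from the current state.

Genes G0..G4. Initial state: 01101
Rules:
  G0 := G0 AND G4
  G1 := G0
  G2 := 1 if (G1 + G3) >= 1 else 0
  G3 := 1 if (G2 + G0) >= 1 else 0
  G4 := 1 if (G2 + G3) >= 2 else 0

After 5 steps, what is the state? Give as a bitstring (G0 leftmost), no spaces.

Step 1: G0=G0&G4=0&1=0 G1=G0=0 G2=(1+0>=1)=1 G3=(1+0>=1)=1 G4=(1+0>=2)=0 -> 00110
Step 2: G0=G0&G4=0&0=0 G1=G0=0 G2=(0+1>=1)=1 G3=(1+0>=1)=1 G4=(1+1>=2)=1 -> 00111
Step 3: G0=G0&G4=0&1=0 G1=G0=0 G2=(0+1>=1)=1 G3=(1+0>=1)=1 G4=(1+1>=2)=1 -> 00111
Step 4: G0=G0&G4=0&1=0 G1=G0=0 G2=(0+1>=1)=1 G3=(1+0>=1)=1 G4=(1+1>=2)=1 -> 00111
Step 5: G0=G0&G4=0&1=0 G1=G0=0 G2=(0+1>=1)=1 G3=(1+0>=1)=1 G4=(1+1>=2)=1 -> 00111

00111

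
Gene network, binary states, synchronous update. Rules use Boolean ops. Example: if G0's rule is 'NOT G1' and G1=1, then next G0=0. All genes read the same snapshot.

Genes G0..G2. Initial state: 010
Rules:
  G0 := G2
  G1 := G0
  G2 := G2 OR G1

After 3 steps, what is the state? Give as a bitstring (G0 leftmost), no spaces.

Step 1: G0=G2=0 G1=G0=0 G2=G2|G1=0|1=1 -> 001
Step 2: G0=G2=1 G1=G0=0 G2=G2|G1=1|0=1 -> 101
Step 3: G0=G2=1 G1=G0=1 G2=G2|G1=1|0=1 -> 111

111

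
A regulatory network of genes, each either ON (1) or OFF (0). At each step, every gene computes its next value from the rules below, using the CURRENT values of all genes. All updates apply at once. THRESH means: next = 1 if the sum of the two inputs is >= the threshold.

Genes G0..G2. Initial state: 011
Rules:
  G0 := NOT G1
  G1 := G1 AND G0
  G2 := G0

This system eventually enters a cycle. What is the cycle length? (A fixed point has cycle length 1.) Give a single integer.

Step 0: 011
Step 1: G0=NOT G1=NOT 1=0 G1=G1&G0=1&0=0 G2=G0=0 -> 000
Step 2: G0=NOT G1=NOT 0=1 G1=G1&G0=0&0=0 G2=G0=0 -> 100
Step 3: G0=NOT G1=NOT 0=1 G1=G1&G0=0&1=0 G2=G0=1 -> 101
Step 4: G0=NOT G1=NOT 0=1 G1=G1&G0=0&1=0 G2=G0=1 -> 101
State from step 4 equals state from step 3 -> cycle length 1

Answer: 1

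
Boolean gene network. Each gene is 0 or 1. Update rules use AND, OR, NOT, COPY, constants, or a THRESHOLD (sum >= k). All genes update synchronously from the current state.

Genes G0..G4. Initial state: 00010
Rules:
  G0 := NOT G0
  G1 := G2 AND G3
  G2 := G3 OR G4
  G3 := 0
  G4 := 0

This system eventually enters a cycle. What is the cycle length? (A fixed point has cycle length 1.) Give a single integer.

Step 0: 00010
Step 1: G0=NOT G0=NOT 0=1 G1=G2&G3=0&1=0 G2=G3|G4=1|0=1 G3=0(const) G4=0(const) -> 10100
Step 2: G0=NOT G0=NOT 1=0 G1=G2&G3=1&0=0 G2=G3|G4=0|0=0 G3=0(const) G4=0(const) -> 00000
Step 3: G0=NOT G0=NOT 0=1 G1=G2&G3=0&0=0 G2=G3|G4=0|0=0 G3=0(const) G4=0(const) -> 10000
Step 4: G0=NOT G0=NOT 1=0 G1=G2&G3=0&0=0 G2=G3|G4=0|0=0 G3=0(const) G4=0(const) -> 00000
State from step 4 equals state from step 2 -> cycle length 2

Answer: 2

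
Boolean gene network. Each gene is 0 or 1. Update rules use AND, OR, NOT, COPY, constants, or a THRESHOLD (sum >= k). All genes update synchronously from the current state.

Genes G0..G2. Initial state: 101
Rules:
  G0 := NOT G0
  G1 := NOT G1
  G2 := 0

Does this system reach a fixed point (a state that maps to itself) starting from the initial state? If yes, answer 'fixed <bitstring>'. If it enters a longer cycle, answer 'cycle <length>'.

Answer: cycle 2

Derivation:
Step 0: 101
Step 1: G0=NOT G0=NOT 1=0 G1=NOT G1=NOT 0=1 G2=0(const) -> 010
Step 2: G0=NOT G0=NOT 0=1 G1=NOT G1=NOT 1=0 G2=0(const) -> 100
Step 3: G0=NOT G0=NOT 1=0 G1=NOT G1=NOT 0=1 G2=0(const) -> 010
Cycle of length 2 starting at step 1 -> no fixed point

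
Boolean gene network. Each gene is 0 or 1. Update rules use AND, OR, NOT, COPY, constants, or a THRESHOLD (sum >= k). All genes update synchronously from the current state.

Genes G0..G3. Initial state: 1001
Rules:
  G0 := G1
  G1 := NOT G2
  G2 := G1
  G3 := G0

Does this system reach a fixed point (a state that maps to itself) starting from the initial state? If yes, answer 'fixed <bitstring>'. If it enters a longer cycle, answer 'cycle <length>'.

Step 0: 1001
Step 1: G0=G1=0 G1=NOT G2=NOT 0=1 G2=G1=0 G3=G0=1 -> 0101
Step 2: G0=G1=1 G1=NOT G2=NOT 0=1 G2=G1=1 G3=G0=0 -> 1110
Step 3: G0=G1=1 G1=NOT G2=NOT 1=0 G2=G1=1 G3=G0=1 -> 1011
Step 4: G0=G1=0 G1=NOT G2=NOT 1=0 G2=G1=0 G3=G0=1 -> 0001
Step 5: G0=G1=0 G1=NOT G2=NOT 0=1 G2=G1=0 G3=G0=0 -> 0100
Step 6: G0=G1=1 G1=NOT G2=NOT 0=1 G2=G1=1 G3=G0=0 -> 1110
Cycle of length 4 starting at step 2 -> no fixed point

Answer: cycle 4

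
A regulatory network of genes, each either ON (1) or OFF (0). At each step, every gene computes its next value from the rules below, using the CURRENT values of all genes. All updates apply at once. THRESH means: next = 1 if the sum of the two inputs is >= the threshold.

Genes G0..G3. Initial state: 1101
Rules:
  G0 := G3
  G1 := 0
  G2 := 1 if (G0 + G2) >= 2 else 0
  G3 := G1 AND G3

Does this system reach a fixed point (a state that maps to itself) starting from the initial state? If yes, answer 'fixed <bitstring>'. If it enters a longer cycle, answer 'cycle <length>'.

Answer: fixed 0000

Derivation:
Step 0: 1101
Step 1: G0=G3=1 G1=0(const) G2=(1+0>=2)=0 G3=G1&G3=1&1=1 -> 1001
Step 2: G0=G3=1 G1=0(const) G2=(1+0>=2)=0 G3=G1&G3=0&1=0 -> 1000
Step 3: G0=G3=0 G1=0(const) G2=(1+0>=2)=0 G3=G1&G3=0&0=0 -> 0000
Step 4: G0=G3=0 G1=0(const) G2=(0+0>=2)=0 G3=G1&G3=0&0=0 -> 0000
Fixed point reached at step 3: 0000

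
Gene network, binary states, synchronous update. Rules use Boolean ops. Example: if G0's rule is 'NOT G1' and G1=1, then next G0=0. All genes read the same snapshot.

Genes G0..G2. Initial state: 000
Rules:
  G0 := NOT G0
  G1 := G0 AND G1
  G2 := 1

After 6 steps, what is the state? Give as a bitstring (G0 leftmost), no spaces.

Step 1: G0=NOT G0=NOT 0=1 G1=G0&G1=0&0=0 G2=1(const) -> 101
Step 2: G0=NOT G0=NOT 1=0 G1=G0&G1=1&0=0 G2=1(const) -> 001
Step 3: G0=NOT G0=NOT 0=1 G1=G0&G1=0&0=0 G2=1(const) -> 101
Step 4: G0=NOT G0=NOT 1=0 G1=G0&G1=1&0=0 G2=1(const) -> 001
Step 5: G0=NOT G0=NOT 0=1 G1=G0&G1=0&0=0 G2=1(const) -> 101
Step 6: G0=NOT G0=NOT 1=0 G1=G0&G1=1&0=0 G2=1(const) -> 001

001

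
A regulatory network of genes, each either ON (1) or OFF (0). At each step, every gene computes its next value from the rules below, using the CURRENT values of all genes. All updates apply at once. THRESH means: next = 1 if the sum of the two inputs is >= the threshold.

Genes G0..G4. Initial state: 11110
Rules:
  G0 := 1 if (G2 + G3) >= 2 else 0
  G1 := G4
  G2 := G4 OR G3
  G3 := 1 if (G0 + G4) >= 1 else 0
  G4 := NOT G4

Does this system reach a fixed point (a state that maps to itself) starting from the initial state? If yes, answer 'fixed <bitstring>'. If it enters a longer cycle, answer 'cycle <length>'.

Answer: cycle 2

Derivation:
Step 0: 11110
Step 1: G0=(1+1>=2)=1 G1=G4=0 G2=G4|G3=0|1=1 G3=(1+0>=1)=1 G4=NOT G4=NOT 0=1 -> 10111
Step 2: G0=(1+1>=2)=1 G1=G4=1 G2=G4|G3=1|1=1 G3=(1+1>=1)=1 G4=NOT G4=NOT 1=0 -> 11110
Cycle of length 2 starting at step 0 -> no fixed point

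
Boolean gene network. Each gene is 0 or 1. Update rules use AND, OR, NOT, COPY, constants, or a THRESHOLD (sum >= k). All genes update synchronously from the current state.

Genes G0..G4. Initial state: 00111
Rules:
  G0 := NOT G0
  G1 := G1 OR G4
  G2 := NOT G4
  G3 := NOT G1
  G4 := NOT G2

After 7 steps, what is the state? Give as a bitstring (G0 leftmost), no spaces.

Step 1: G0=NOT G0=NOT 0=1 G1=G1|G4=0|1=1 G2=NOT G4=NOT 1=0 G3=NOT G1=NOT 0=1 G4=NOT G2=NOT 1=0 -> 11010
Step 2: G0=NOT G0=NOT 1=0 G1=G1|G4=1|0=1 G2=NOT G4=NOT 0=1 G3=NOT G1=NOT 1=0 G4=NOT G2=NOT 0=1 -> 01101
Step 3: G0=NOT G0=NOT 0=1 G1=G1|G4=1|1=1 G2=NOT G4=NOT 1=0 G3=NOT G1=NOT 1=0 G4=NOT G2=NOT 1=0 -> 11000
Step 4: G0=NOT G0=NOT 1=0 G1=G1|G4=1|0=1 G2=NOT G4=NOT 0=1 G3=NOT G1=NOT 1=0 G4=NOT G2=NOT 0=1 -> 01101
Step 5: G0=NOT G0=NOT 0=1 G1=G1|G4=1|1=1 G2=NOT G4=NOT 1=0 G3=NOT G1=NOT 1=0 G4=NOT G2=NOT 1=0 -> 11000
Step 6: G0=NOT G0=NOT 1=0 G1=G1|G4=1|0=1 G2=NOT G4=NOT 0=1 G3=NOT G1=NOT 1=0 G4=NOT G2=NOT 0=1 -> 01101
Step 7: G0=NOT G0=NOT 0=1 G1=G1|G4=1|1=1 G2=NOT G4=NOT 1=0 G3=NOT G1=NOT 1=0 G4=NOT G2=NOT 1=0 -> 11000

11000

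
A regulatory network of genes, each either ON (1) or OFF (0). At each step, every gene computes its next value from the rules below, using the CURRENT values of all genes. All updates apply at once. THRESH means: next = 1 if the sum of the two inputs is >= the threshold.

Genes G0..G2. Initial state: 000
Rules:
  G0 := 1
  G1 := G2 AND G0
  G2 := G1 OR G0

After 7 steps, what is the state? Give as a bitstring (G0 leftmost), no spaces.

Step 1: G0=1(const) G1=G2&G0=0&0=0 G2=G1|G0=0|0=0 -> 100
Step 2: G0=1(const) G1=G2&G0=0&1=0 G2=G1|G0=0|1=1 -> 101
Step 3: G0=1(const) G1=G2&G0=1&1=1 G2=G1|G0=0|1=1 -> 111
Step 4: G0=1(const) G1=G2&G0=1&1=1 G2=G1|G0=1|1=1 -> 111
Step 5: G0=1(const) G1=G2&G0=1&1=1 G2=G1|G0=1|1=1 -> 111
Step 6: G0=1(const) G1=G2&G0=1&1=1 G2=G1|G0=1|1=1 -> 111
Step 7: G0=1(const) G1=G2&G0=1&1=1 G2=G1|G0=1|1=1 -> 111

111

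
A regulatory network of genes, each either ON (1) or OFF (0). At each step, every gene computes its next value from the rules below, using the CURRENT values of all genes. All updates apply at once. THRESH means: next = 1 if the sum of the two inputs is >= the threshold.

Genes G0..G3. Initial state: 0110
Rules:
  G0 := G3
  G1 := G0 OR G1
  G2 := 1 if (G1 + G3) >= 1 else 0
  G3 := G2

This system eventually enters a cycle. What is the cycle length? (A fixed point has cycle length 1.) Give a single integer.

Step 0: 0110
Step 1: G0=G3=0 G1=G0|G1=0|1=1 G2=(1+0>=1)=1 G3=G2=1 -> 0111
Step 2: G0=G3=1 G1=G0|G1=0|1=1 G2=(1+1>=1)=1 G3=G2=1 -> 1111
Step 3: G0=G3=1 G1=G0|G1=1|1=1 G2=(1+1>=1)=1 G3=G2=1 -> 1111
State from step 3 equals state from step 2 -> cycle length 1

Answer: 1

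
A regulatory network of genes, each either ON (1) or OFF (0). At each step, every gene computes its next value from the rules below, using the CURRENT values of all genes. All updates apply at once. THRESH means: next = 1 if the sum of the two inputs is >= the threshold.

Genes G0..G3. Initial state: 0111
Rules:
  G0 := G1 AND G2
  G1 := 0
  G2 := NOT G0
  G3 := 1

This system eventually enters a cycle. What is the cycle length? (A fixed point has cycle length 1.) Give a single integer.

Answer: 1

Derivation:
Step 0: 0111
Step 1: G0=G1&G2=1&1=1 G1=0(const) G2=NOT G0=NOT 0=1 G3=1(const) -> 1011
Step 2: G0=G1&G2=0&1=0 G1=0(const) G2=NOT G0=NOT 1=0 G3=1(const) -> 0001
Step 3: G0=G1&G2=0&0=0 G1=0(const) G2=NOT G0=NOT 0=1 G3=1(const) -> 0011
Step 4: G0=G1&G2=0&1=0 G1=0(const) G2=NOT G0=NOT 0=1 G3=1(const) -> 0011
State from step 4 equals state from step 3 -> cycle length 1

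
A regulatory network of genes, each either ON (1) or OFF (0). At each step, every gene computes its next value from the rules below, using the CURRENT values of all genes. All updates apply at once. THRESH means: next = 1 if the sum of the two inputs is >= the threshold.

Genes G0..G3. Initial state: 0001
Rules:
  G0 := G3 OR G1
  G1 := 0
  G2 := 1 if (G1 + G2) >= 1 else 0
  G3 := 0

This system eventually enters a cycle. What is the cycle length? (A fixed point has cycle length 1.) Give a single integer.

Step 0: 0001
Step 1: G0=G3|G1=1|0=1 G1=0(const) G2=(0+0>=1)=0 G3=0(const) -> 1000
Step 2: G0=G3|G1=0|0=0 G1=0(const) G2=(0+0>=1)=0 G3=0(const) -> 0000
Step 3: G0=G3|G1=0|0=0 G1=0(const) G2=(0+0>=1)=0 G3=0(const) -> 0000
State from step 3 equals state from step 2 -> cycle length 1

Answer: 1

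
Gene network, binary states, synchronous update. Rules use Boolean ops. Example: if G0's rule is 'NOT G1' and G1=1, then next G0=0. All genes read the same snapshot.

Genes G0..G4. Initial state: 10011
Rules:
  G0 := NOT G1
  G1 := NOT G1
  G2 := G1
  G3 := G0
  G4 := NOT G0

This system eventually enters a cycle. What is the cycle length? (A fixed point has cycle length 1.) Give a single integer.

Step 0: 10011
Step 1: G0=NOT G1=NOT 0=1 G1=NOT G1=NOT 0=1 G2=G1=0 G3=G0=1 G4=NOT G0=NOT 1=0 -> 11010
Step 2: G0=NOT G1=NOT 1=0 G1=NOT G1=NOT 1=0 G2=G1=1 G3=G0=1 G4=NOT G0=NOT 1=0 -> 00110
Step 3: G0=NOT G1=NOT 0=1 G1=NOT G1=NOT 0=1 G2=G1=0 G3=G0=0 G4=NOT G0=NOT 0=1 -> 11001
Step 4: G0=NOT G1=NOT 1=0 G1=NOT G1=NOT 1=0 G2=G1=1 G3=G0=1 G4=NOT G0=NOT 1=0 -> 00110
State from step 4 equals state from step 2 -> cycle length 2

Answer: 2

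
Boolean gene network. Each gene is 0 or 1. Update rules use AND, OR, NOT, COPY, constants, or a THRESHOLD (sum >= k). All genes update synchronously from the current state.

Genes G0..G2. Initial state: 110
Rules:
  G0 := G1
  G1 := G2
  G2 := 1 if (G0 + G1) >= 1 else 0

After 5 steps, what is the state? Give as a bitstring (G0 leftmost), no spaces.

Step 1: G0=G1=1 G1=G2=0 G2=(1+1>=1)=1 -> 101
Step 2: G0=G1=0 G1=G2=1 G2=(1+0>=1)=1 -> 011
Step 3: G0=G1=1 G1=G2=1 G2=(0+1>=1)=1 -> 111
Step 4: G0=G1=1 G1=G2=1 G2=(1+1>=1)=1 -> 111
Step 5: G0=G1=1 G1=G2=1 G2=(1+1>=1)=1 -> 111

111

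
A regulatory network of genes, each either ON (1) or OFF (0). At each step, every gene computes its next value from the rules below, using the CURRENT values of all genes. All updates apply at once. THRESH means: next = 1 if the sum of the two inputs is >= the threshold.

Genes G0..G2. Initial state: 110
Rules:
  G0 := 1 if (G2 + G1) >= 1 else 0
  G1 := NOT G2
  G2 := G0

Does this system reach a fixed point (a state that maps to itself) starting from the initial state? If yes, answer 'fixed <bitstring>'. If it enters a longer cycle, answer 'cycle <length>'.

Answer: fixed 101

Derivation:
Step 0: 110
Step 1: G0=(0+1>=1)=1 G1=NOT G2=NOT 0=1 G2=G0=1 -> 111
Step 2: G0=(1+1>=1)=1 G1=NOT G2=NOT 1=0 G2=G0=1 -> 101
Step 3: G0=(1+0>=1)=1 G1=NOT G2=NOT 1=0 G2=G0=1 -> 101
Fixed point reached at step 2: 101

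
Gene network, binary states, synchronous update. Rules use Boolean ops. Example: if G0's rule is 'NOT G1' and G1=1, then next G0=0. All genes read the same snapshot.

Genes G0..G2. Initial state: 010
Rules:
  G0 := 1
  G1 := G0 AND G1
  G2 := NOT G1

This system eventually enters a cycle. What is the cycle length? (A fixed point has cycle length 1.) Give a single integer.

Step 0: 010
Step 1: G0=1(const) G1=G0&G1=0&1=0 G2=NOT G1=NOT 1=0 -> 100
Step 2: G0=1(const) G1=G0&G1=1&0=0 G2=NOT G1=NOT 0=1 -> 101
Step 3: G0=1(const) G1=G0&G1=1&0=0 G2=NOT G1=NOT 0=1 -> 101
State from step 3 equals state from step 2 -> cycle length 1

Answer: 1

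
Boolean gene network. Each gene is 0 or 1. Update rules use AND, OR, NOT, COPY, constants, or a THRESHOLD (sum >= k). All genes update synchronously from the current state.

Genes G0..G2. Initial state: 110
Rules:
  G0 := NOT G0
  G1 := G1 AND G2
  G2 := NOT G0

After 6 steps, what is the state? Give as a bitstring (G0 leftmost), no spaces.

Step 1: G0=NOT G0=NOT 1=0 G1=G1&G2=1&0=0 G2=NOT G0=NOT 1=0 -> 000
Step 2: G0=NOT G0=NOT 0=1 G1=G1&G2=0&0=0 G2=NOT G0=NOT 0=1 -> 101
Step 3: G0=NOT G0=NOT 1=0 G1=G1&G2=0&1=0 G2=NOT G0=NOT 1=0 -> 000
Step 4: G0=NOT G0=NOT 0=1 G1=G1&G2=0&0=0 G2=NOT G0=NOT 0=1 -> 101
Step 5: G0=NOT G0=NOT 1=0 G1=G1&G2=0&1=0 G2=NOT G0=NOT 1=0 -> 000
Step 6: G0=NOT G0=NOT 0=1 G1=G1&G2=0&0=0 G2=NOT G0=NOT 0=1 -> 101

101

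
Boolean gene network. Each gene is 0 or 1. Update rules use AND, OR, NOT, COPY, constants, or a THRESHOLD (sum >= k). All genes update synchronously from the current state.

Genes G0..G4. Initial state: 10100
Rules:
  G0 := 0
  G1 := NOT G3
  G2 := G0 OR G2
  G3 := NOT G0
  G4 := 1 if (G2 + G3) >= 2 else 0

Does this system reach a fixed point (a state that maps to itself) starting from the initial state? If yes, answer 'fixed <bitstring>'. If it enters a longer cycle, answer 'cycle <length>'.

Answer: fixed 00111

Derivation:
Step 0: 10100
Step 1: G0=0(const) G1=NOT G3=NOT 0=1 G2=G0|G2=1|1=1 G3=NOT G0=NOT 1=0 G4=(1+0>=2)=0 -> 01100
Step 2: G0=0(const) G1=NOT G3=NOT 0=1 G2=G0|G2=0|1=1 G3=NOT G0=NOT 0=1 G4=(1+0>=2)=0 -> 01110
Step 3: G0=0(const) G1=NOT G3=NOT 1=0 G2=G0|G2=0|1=1 G3=NOT G0=NOT 0=1 G4=(1+1>=2)=1 -> 00111
Step 4: G0=0(const) G1=NOT G3=NOT 1=0 G2=G0|G2=0|1=1 G3=NOT G0=NOT 0=1 G4=(1+1>=2)=1 -> 00111
Fixed point reached at step 3: 00111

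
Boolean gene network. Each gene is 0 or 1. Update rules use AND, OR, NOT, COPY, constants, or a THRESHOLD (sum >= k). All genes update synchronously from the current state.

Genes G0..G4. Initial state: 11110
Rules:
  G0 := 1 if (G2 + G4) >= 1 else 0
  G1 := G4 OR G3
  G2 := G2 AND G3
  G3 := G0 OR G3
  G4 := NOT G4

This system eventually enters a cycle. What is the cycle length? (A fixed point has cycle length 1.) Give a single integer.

Step 0: 11110
Step 1: G0=(1+0>=1)=1 G1=G4|G3=0|1=1 G2=G2&G3=1&1=1 G3=G0|G3=1|1=1 G4=NOT G4=NOT 0=1 -> 11111
Step 2: G0=(1+1>=1)=1 G1=G4|G3=1|1=1 G2=G2&G3=1&1=1 G3=G0|G3=1|1=1 G4=NOT G4=NOT 1=0 -> 11110
State from step 2 equals state from step 0 -> cycle length 2

Answer: 2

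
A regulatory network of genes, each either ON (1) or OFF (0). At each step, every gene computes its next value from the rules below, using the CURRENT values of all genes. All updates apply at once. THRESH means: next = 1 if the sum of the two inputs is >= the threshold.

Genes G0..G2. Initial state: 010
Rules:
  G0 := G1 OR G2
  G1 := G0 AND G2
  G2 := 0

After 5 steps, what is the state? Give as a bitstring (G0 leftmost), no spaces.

Step 1: G0=G1|G2=1|0=1 G1=G0&G2=0&0=0 G2=0(const) -> 100
Step 2: G0=G1|G2=0|0=0 G1=G0&G2=1&0=0 G2=0(const) -> 000
Step 3: G0=G1|G2=0|0=0 G1=G0&G2=0&0=0 G2=0(const) -> 000
Step 4: G0=G1|G2=0|0=0 G1=G0&G2=0&0=0 G2=0(const) -> 000
Step 5: G0=G1|G2=0|0=0 G1=G0&G2=0&0=0 G2=0(const) -> 000

000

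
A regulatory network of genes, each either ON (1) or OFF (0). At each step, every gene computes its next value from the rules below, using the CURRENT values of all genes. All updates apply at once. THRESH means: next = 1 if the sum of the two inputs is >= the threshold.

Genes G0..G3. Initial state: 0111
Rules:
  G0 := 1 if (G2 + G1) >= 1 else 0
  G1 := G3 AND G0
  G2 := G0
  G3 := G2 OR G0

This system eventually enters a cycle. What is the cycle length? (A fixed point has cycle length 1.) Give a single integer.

Answer: 2

Derivation:
Step 0: 0111
Step 1: G0=(1+1>=1)=1 G1=G3&G0=1&0=0 G2=G0=0 G3=G2|G0=1|0=1 -> 1001
Step 2: G0=(0+0>=1)=0 G1=G3&G0=1&1=1 G2=G0=1 G3=G2|G0=0|1=1 -> 0111
State from step 2 equals state from step 0 -> cycle length 2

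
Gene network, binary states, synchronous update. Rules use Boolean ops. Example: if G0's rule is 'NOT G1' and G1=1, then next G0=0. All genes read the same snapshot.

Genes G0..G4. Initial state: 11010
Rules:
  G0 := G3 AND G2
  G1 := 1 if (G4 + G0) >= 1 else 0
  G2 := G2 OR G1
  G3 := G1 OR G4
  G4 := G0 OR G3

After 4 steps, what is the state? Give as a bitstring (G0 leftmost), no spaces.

Step 1: G0=G3&G2=1&0=0 G1=(0+1>=1)=1 G2=G2|G1=0|1=1 G3=G1|G4=1|0=1 G4=G0|G3=1|1=1 -> 01111
Step 2: G0=G3&G2=1&1=1 G1=(1+0>=1)=1 G2=G2|G1=1|1=1 G3=G1|G4=1|1=1 G4=G0|G3=0|1=1 -> 11111
Step 3: G0=G3&G2=1&1=1 G1=(1+1>=1)=1 G2=G2|G1=1|1=1 G3=G1|G4=1|1=1 G4=G0|G3=1|1=1 -> 11111
Step 4: G0=G3&G2=1&1=1 G1=(1+1>=1)=1 G2=G2|G1=1|1=1 G3=G1|G4=1|1=1 G4=G0|G3=1|1=1 -> 11111

11111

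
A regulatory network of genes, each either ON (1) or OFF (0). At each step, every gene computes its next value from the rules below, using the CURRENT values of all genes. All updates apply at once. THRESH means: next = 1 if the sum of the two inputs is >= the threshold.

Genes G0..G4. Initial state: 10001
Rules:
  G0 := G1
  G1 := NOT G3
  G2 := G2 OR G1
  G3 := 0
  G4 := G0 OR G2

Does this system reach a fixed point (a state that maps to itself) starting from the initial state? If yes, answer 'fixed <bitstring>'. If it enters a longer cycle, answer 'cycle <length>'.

Step 0: 10001
Step 1: G0=G1=0 G1=NOT G3=NOT 0=1 G2=G2|G1=0|0=0 G3=0(const) G4=G0|G2=1|0=1 -> 01001
Step 2: G0=G1=1 G1=NOT G3=NOT 0=1 G2=G2|G1=0|1=1 G3=0(const) G4=G0|G2=0|0=0 -> 11100
Step 3: G0=G1=1 G1=NOT G3=NOT 0=1 G2=G2|G1=1|1=1 G3=0(const) G4=G0|G2=1|1=1 -> 11101
Step 4: G0=G1=1 G1=NOT G3=NOT 0=1 G2=G2|G1=1|1=1 G3=0(const) G4=G0|G2=1|1=1 -> 11101
Fixed point reached at step 3: 11101

Answer: fixed 11101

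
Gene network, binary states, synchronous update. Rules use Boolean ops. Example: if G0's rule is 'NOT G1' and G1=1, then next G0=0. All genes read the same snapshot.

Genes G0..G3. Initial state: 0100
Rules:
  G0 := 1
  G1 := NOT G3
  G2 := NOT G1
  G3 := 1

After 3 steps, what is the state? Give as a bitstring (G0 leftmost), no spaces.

Step 1: G0=1(const) G1=NOT G3=NOT 0=1 G2=NOT G1=NOT 1=0 G3=1(const) -> 1101
Step 2: G0=1(const) G1=NOT G3=NOT 1=0 G2=NOT G1=NOT 1=0 G3=1(const) -> 1001
Step 3: G0=1(const) G1=NOT G3=NOT 1=0 G2=NOT G1=NOT 0=1 G3=1(const) -> 1011

1011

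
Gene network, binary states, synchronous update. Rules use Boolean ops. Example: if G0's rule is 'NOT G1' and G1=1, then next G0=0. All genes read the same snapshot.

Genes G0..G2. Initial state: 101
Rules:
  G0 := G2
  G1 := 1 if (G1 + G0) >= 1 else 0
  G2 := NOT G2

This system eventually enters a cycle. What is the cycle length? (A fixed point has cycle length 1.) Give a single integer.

Answer: 2

Derivation:
Step 0: 101
Step 1: G0=G2=1 G1=(0+1>=1)=1 G2=NOT G2=NOT 1=0 -> 110
Step 2: G0=G2=0 G1=(1+1>=1)=1 G2=NOT G2=NOT 0=1 -> 011
Step 3: G0=G2=1 G1=(1+0>=1)=1 G2=NOT G2=NOT 1=0 -> 110
State from step 3 equals state from step 1 -> cycle length 2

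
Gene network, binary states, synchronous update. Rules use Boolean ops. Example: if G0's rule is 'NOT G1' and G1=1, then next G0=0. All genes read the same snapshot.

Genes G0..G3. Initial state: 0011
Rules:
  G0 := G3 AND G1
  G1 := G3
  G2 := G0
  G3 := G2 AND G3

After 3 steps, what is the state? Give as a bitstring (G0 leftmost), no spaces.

Step 1: G0=G3&G1=1&0=0 G1=G3=1 G2=G0=0 G3=G2&G3=1&1=1 -> 0101
Step 2: G0=G3&G1=1&1=1 G1=G3=1 G2=G0=0 G3=G2&G3=0&1=0 -> 1100
Step 3: G0=G3&G1=0&1=0 G1=G3=0 G2=G0=1 G3=G2&G3=0&0=0 -> 0010

0010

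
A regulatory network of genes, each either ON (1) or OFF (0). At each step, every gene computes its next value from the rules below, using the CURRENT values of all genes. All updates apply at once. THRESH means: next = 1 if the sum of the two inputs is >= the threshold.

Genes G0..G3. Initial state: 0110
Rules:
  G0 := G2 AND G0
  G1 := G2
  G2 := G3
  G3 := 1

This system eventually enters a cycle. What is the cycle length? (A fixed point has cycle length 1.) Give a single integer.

Answer: 1

Derivation:
Step 0: 0110
Step 1: G0=G2&G0=1&0=0 G1=G2=1 G2=G3=0 G3=1(const) -> 0101
Step 2: G0=G2&G0=0&0=0 G1=G2=0 G2=G3=1 G3=1(const) -> 0011
Step 3: G0=G2&G0=1&0=0 G1=G2=1 G2=G3=1 G3=1(const) -> 0111
Step 4: G0=G2&G0=1&0=0 G1=G2=1 G2=G3=1 G3=1(const) -> 0111
State from step 4 equals state from step 3 -> cycle length 1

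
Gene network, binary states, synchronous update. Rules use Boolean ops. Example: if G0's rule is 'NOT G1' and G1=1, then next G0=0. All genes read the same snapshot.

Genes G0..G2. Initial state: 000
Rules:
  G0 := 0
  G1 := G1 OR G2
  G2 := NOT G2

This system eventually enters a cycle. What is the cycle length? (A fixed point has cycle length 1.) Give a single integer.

Step 0: 000
Step 1: G0=0(const) G1=G1|G2=0|0=0 G2=NOT G2=NOT 0=1 -> 001
Step 2: G0=0(const) G1=G1|G2=0|1=1 G2=NOT G2=NOT 1=0 -> 010
Step 3: G0=0(const) G1=G1|G2=1|0=1 G2=NOT G2=NOT 0=1 -> 011
Step 4: G0=0(const) G1=G1|G2=1|1=1 G2=NOT G2=NOT 1=0 -> 010
State from step 4 equals state from step 2 -> cycle length 2

Answer: 2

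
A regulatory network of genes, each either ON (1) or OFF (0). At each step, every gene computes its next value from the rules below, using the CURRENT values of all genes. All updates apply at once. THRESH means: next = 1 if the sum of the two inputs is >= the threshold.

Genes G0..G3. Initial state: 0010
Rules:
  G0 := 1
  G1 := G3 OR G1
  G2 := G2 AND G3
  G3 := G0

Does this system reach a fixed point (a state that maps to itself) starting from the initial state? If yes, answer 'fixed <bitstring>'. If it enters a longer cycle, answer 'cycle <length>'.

Step 0: 0010
Step 1: G0=1(const) G1=G3|G1=0|0=0 G2=G2&G3=1&0=0 G3=G0=0 -> 1000
Step 2: G0=1(const) G1=G3|G1=0|0=0 G2=G2&G3=0&0=0 G3=G0=1 -> 1001
Step 3: G0=1(const) G1=G3|G1=1|0=1 G2=G2&G3=0&1=0 G3=G0=1 -> 1101
Step 4: G0=1(const) G1=G3|G1=1|1=1 G2=G2&G3=0&1=0 G3=G0=1 -> 1101
Fixed point reached at step 3: 1101

Answer: fixed 1101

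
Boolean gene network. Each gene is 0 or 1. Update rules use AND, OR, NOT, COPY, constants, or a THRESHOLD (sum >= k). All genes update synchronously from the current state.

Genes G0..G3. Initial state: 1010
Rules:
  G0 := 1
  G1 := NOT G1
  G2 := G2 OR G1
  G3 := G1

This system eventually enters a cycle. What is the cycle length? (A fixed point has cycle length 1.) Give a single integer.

Step 0: 1010
Step 1: G0=1(const) G1=NOT G1=NOT 0=1 G2=G2|G1=1|0=1 G3=G1=0 -> 1110
Step 2: G0=1(const) G1=NOT G1=NOT 1=0 G2=G2|G1=1|1=1 G3=G1=1 -> 1011
Step 3: G0=1(const) G1=NOT G1=NOT 0=1 G2=G2|G1=1|0=1 G3=G1=0 -> 1110
State from step 3 equals state from step 1 -> cycle length 2

Answer: 2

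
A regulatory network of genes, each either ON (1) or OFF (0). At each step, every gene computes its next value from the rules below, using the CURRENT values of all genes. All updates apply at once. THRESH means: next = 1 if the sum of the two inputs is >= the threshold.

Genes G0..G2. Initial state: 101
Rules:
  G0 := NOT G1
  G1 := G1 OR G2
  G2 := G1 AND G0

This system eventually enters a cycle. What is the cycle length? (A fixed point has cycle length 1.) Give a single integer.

Step 0: 101
Step 1: G0=NOT G1=NOT 0=1 G1=G1|G2=0|1=1 G2=G1&G0=0&1=0 -> 110
Step 2: G0=NOT G1=NOT 1=0 G1=G1|G2=1|0=1 G2=G1&G0=1&1=1 -> 011
Step 3: G0=NOT G1=NOT 1=0 G1=G1|G2=1|1=1 G2=G1&G0=1&0=0 -> 010
Step 4: G0=NOT G1=NOT 1=0 G1=G1|G2=1|0=1 G2=G1&G0=1&0=0 -> 010
State from step 4 equals state from step 3 -> cycle length 1

Answer: 1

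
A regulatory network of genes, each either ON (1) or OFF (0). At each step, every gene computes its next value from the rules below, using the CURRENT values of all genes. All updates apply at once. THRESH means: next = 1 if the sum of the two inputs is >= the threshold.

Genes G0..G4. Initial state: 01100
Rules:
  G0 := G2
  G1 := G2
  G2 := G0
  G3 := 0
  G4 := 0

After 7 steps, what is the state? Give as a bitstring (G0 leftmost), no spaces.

Step 1: G0=G2=1 G1=G2=1 G2=G0=0 G3=0(const) G4=0(const) -> 11000
Step 2: G0=G2=0 G1=G2=0 G2=G0=1 G3=0(const) G4=0(const) -> 00100
Step 3: G0=G2=1 G1=G2=1 G2=G0=0 G3=0(const) G4=0(const) -> 11000
Step 4: G0=G2=0 G1=G2=0 G2=G0=1 G3=0(const) G4=0(const) -> 00100
Step 5: G0=G2=1 G1=G2=1 G2=G0=0 G3=0(const) G4=0(const) -> 11000
Step 6: G0=G2=0 G1=G2=0 G2=G0=1 G3=0(const) G4=0(const) -> 00100
Step 7: G0=G2=1 G1=G2=1 G2=G0=0 G3=0(const) G4=0(const) -> 11000

11000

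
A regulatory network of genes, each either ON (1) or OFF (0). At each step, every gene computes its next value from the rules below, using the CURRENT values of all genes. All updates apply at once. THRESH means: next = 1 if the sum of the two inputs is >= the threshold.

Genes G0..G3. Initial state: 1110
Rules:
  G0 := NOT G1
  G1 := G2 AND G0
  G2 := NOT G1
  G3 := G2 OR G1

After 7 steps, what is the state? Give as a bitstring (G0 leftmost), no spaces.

Step 1: G0=NOT G1=NOT 1=0 G1=G2&G0=1&1=1 G2=NOT G1=NOT 1=0 G3=G2|G1=1|1=1 -> 0101
Step 2: G0=NOT G1=NOT 1=0 G1=G2&G0=0&0=0 G2=NOT G1=NOT 1=0 G3=G2|G1=0|1=1 -> 0001
Step 3: G0=NOT G1=NOT 0=1 G1=G2&G0=0&0=0 G2=NOT G1=NOT 0=1 G3=G2|G1=0|0=0 -> 1010
Step 4: G0=NOT G1=NOT 0=1 G1=G2&G0=1&1=1 G2=NOT G1=NOT 0=1 G3=G2|G1=1|0=1 -> 1111
Step 5: G0=NOT G1=NOT 1=0 G1=G2&G0=1&1=1 G2=NOT G1=NOT 1=0 G3=G2|G1=1|1=1 -> 0101
Step 6: G0=NOT G1=NOT 1=0 G1=G2&G0=0&0=0 G2=NOT G1=NOT 1=0 G3=G2|G1=0|1=1 -> 0001
Step 7: G0=NOT G1=NOT 0=1 G1=G2&G0=0&0=0 G2=NOT G1=NOT 0=1 G3=G2|G1=0|0=0 -> 1010

1010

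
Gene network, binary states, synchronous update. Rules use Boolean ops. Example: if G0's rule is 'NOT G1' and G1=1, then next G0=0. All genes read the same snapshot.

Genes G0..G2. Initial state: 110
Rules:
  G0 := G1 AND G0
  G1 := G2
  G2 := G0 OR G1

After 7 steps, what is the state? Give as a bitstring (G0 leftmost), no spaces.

Step 1: G0=G1&G0=1&1=1 G1=G2=0 G2=G0|G1=1|1=1 -> 101
Step 2: G0=G1&G0=0&1=0 G1=G2=1 G2=G0|G1=1|0=1 -> 011
Step 3: G0=G1&G0=1&0=0 G1=G2=1 G2=G0|G1=0|1=1 -> 011
Step 4: G0=G1&G0=1&0=0 G1=G2=1 G2=G0|G1=0|1=1 -> 011
Step 5: G0=G1&G0=1&0=0 G1=G2=1 G2=G0|G1=0|1=1 -> 011
Step 6: G0=G1&G0=1&0=0 G1=G2=1 G2=G0|G1=0|1=1 -> 011
Step 7: G0=G1&G0=1&0=0 G1=G2=1 G2=G0|G1=0|1=1 -> 011

011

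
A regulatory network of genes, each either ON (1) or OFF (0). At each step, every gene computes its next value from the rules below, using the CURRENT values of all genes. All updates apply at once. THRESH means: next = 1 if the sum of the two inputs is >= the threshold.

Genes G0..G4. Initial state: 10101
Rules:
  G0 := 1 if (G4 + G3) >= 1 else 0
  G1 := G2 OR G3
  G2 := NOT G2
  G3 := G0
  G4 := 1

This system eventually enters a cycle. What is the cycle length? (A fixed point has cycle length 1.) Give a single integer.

Step 0: 10101
Step 1: G0=(1+0>=1)=1 G1=G2|G3=1|0=1 G2=NOT G2=NOT 1=0 G3=G0=1 G4=1(const) -> 11011
Step 2: G0=(1+1>=1)=1 G1=G2|G3=0|1=1 G2=NOT G2=NOT 0=1 G3=G0=1 G4=1(const) -> 11111
Step 3: G0=(1+1>=1)=1 G1=G2|G3=1|1=1 G2=NOT G2=NOT 1=0 G3=G0=1 G4=1(const) -> 11011
State from step 3 equals state from step 1 -> cycle length 2

Answer: 2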